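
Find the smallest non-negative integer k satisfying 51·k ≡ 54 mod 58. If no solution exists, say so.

gcd(51, 58) = 1, so a unique solution mod 58 exists.
51⁻¹ ≡ 33 (mod 58).
k ≡ 33·54 ≡ 42 (mod 58).

42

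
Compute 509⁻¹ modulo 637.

By the extended Euclidean algorithm:
637 = 1·509 + 128
509 = 3·128 + 125
128 = 1·125 + 3
125 = 41·3 + 2
3 = 1·2 + 1
2 = 2·1 + 0
gcd(509, 637) = 1, so the inverse exists.
Bézout: 1 = 171·637 − 214·509.
So 509⁻¹ ≡ −214 ≡ 423 (mod 637).

423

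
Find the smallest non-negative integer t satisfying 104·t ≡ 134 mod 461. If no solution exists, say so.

152

gcd(104, 461) = 1, so a unique solution mod 461 exists.
104⁻¹ ≡ 297 (mod 461).
t ≡ 297·134 ≡ 152 (mod 461).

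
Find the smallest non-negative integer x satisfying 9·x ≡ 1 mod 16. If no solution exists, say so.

9

gcd(9, 16) = 1, so a unique solution mod 16 exists.
9⁻¹ ≡ 9 (mod 16).
x ≡ 9·1 ≡ 9 (mod 16).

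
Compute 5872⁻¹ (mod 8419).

4664

8419 = 1*5872 + 2547
5872 = 2*2547 + 778
2547 = 3*778 + 213
778 = 3*213 + 139
213 = 1*139 + 74
139 = 1*74 + 65
74 = 1*65 + 9
65 = 7*9 + 2
9 = 4*2 + 1
2 = 2*1 + 0
gcd(5872, 8419) = 1, so the inverse exists.
Bézout: 1 = 2619*8419 − 3755*5872.
So 5872⁻¹ ≡ −3755 ≡ 4664 (mod 8419).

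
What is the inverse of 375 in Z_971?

826

971 = 2×375 + 221
375 = 1×221 + 154
221 = 1×154 + 67
154 = 2×67 + 20
67 = 3×20 + 7
20 = 2×7 + 6
7 = 1×6 + 1
6 = 6×1 + 0
gcd(375, 971) = 1, so the inverse exists.
Back-substitute for 1:
1 = 1×7 − 1×6
  = −1×20 + 3×7
  = 3×67 − 10×20
  = −10×154 + 23×67
  = 23×221 − 33×154
  = −33×375 + 56×221
  = 56×971 − 145×375
So 375⁻¹ ≡ −145 ≡ 826 (mod 971).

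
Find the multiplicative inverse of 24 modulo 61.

28

By the extended Euclidean algorithm:
61 = 2·24 + 13
24 = 1·13 + 11
13 = 1·11 + 2
11 = 5·2 + 1
2 = 2·1 + 0
gcd(24, 61) = 1, so the inverse exists.
Bézout: 1 = −11·61 + 28·24.
So 24⁻¹ ≡ 28 (mod 61).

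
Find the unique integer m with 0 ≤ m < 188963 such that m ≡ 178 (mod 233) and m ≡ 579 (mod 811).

93844

233⁻¹ mod 811: 233×181 ≡ 1 (mod 811), so 233⁻¹ ≡ 181.
m = 178 + 233×((579 − 178)×181 mod 811) = 178 + 233×402 = 93844.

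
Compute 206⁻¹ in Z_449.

364

By the extended Euclidean algorithm:
449 = 2*206 + 37
206 = 5*37 + 21
37 = 1*21 + 16
21 = 1*16 + 5
16 = 3*5 + 1
5 = 5*1 + 0
gcd(206, 449) = 1, so the inverse exists.
Bézout: 1 = 39*449 − 85*206.
So 206⁻¹ ≡ −85 ≡ 364 (mod 449).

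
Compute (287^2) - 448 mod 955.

746

(287)^2 ≡ 239 (mod 955)
239 - 448 = -209 ≡ 746 (mod 955)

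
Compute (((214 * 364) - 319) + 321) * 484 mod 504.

408

214 * 364 = 77896 ≡ 280 (mod 504)
280 - 319 = -39 ≡ 465 (mod 504)
465 + 321 = 786 ≡ 282 (mod 504)
282 * 484 = 136488 ≡ 408 (mod 504)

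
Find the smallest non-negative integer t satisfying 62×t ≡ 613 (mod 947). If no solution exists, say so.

239

gcd(62, 947) = 1, so a unique solution mod 947 exists.
62⁻¹ ≡ 779 (mod 947).
t ≡ 779×613 ≡ 239 (mod 947).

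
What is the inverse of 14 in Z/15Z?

14

15 = 1*14 + 1
14 = 14*1 + 0
gcd(14, 15) = 1, so the inverse exists.
Back-substitute for 1:
1 = 1*15 − 1*14
So 14⁻¹ ≡ −1 ≡ 14 (mod 15).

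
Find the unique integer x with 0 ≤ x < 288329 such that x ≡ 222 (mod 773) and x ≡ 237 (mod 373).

773⁻¹ mod 373: 773*152 ≡ 1 (mod 373), so 773⁻¹ ≡ 152.
x = 222 + 773*((237 − 222)*152 mod 373) = 222 + 773*42 = 32688.
Check: 32688 mod 773 = 222, 32688 mod 373 = 237. ✓

32688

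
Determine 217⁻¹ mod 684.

145

Apply the Euclidean algorithm and back-substitute:
684 = 3·217 + 33
217 = 6·33 + 19
33 = 1·19 + 14
19 = 1·14 + 5
14 = 2·5 + 4
5 = 1·4 + 1
4 = 4·1 + 0
gcd(217, 684) = 1, so the inverse exists.
Back-substitute for 1:
1 = 1·5 − 1·4
  = −1·14 + 3·5
  = 3·19 − 4·14
  = −4·33 + 7·19
  = 7·217 − 46·33
  = −46·684 + 145·217
So 217⁻¹ ≡ 145 (mod 684).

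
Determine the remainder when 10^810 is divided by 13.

Using repeated squaring:
10^1 ≡ 10 (mod 13)
10^2 ≡ 10^2 = 100 ≡ 9 (mod 13)
10^4 ≡ 9^2 = 81 ≡ 3 (mod 13)
10^8 ≡ 3^2 = 9 (mod 13)
10^16 ≡ 9^2 = 81 ≡ 3 (mod 13)
10^32 ≡ 3^2 = 9 (mod 13)
10^64 ≡ 9^2 = 81 ≡ 3 (mod 13)
10^128 ≡ 3^2 = 9 (mod 13)
10^256 ≡ 9^2 = 81 ≡ 3 (mod 13)
10^512 ≡ 3^2 = 9 (mod 13)
10^810 = 10^512 * 10^256 * 10^32 * 10^8 * 10^2 ≡ 9 * 3 * 9 * 9 * 9 (mod 13).
Accumulate the product:
9 * 3 = 27 ≡ 1
1 * 9 = 9
9 * 9 = 81 ≡ 3
3 * 9 = 27 ≡ 1

1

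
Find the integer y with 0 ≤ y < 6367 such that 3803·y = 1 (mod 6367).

4368

By the extended Euclidean algorithm:
6367 = 1*3803 + 2564
3803 = 1*2564 + 1239
2564 = 2*1239 + 86
1239 = 14*86 + 35
86 = 2*35 + 16
35 = 2*16 + 3
16 = 5*3 + 1
3 = 3*1 + 0
gcd(3803, 6367) = 1, so the inverse exists.
Bézout: 1 = 1194*6367 − 1999*3803.
So 3803⁻¹ ≡ −1999 ≡ 4368 (mod 6367).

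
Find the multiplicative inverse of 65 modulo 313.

183

Apply the Euclidean algorithm and back-substitute:
313 = 4·65 + 53
65 = 1·53 + 12
53 = 4·12 + 5
12 = 2·5 + 2
5 = 2·2 + 1
2 = 2·1 + 0
gcd(65, 313) = 1, so the inverse exists.
Back-substitute for 1:
1 = 1·5 − 2·2
  = −2·12 + 5·5
  = 5·53 − 22·12
  = −22·65 + 27·53
  = 27·313 − 130·65
So 65⁻¹ ≡ −130 ≡ 183 (mod 313).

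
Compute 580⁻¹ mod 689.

512

Run the extended Euclidean algorithm:
689 = 1*580 + 109
580 = 5*109 + 35
109 = 3*35 + 4
35 = 8*4 + 3
4 = 1*3 + 1
3 = 3*1 + 0
gcd(580, 689) = 1, so the inverse exists.
Back-substitute for 1:
1 = 1*4 − 1*3
  = −1*35 + 9*4
  = 9*109 − 28*35
  = −28*580 + 149*109
  = 149*689 − 177*580
So 580⁻¹ ≡ −177 ≡ 512 (mod 689).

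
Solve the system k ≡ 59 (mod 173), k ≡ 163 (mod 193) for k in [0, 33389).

173⁻¹ mod 193: 173·164 ≡ 1 (mod 193), so 173⁻¹ ≡ 164.
k = 59 + 173·((163 − 59)·164 mod 193) = 59 + 173·72 = 12515.

12515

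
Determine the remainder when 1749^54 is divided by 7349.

4121

1749^1 ≡ 1749 (mod 7349)
1749^2 ≡ 1749^2 = 3059001 ≡ 1817 (mod 7349)
1749^4 ≡ 1817^2 = 3301489 ≡ 1788 (mod 7349)
1749^8 ≡ 1788^2 = 3196944 ≡ 129 (mod 7349)
1749^16 ≡ 129^2 = 16641 ≡ 1943 (mod 7349)
1749^32 ≡ 1943^2 = 3775249 ≡ 5212 (mod 7349)
1749^54 = 1749^32 × 1749^16 × 1749^4 × 1749^2 ≡ 5212 × 1943 × 1788 × 1817 (mod 7349).
Accumulate the product:
5212 × 1943 = 10126916 ≡ 7343
7343 × 1788 = 13129284 ≡ 3970
3970 × 1817 = 7213490 ≡ 4121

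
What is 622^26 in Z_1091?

394

Compute successive squares:
26 in binary is 11010, i.e. 26 = 16 + 8 + 2.
622^1 ≡ 622 (mod 1091)
622^2 ≡ 622^2 = 386884 ≡ 670 (mod 1091)
622^4 ≡ 670^2 = 448900 ≡ 499 (mod 1091)
622^8 ≡ 499^2 = 249001 ≡ 253 (mod 1091)
622^16 ≡ 253^2 = 64009 ≡ 731 (mod 1091)
622^26 = 622^16 × 622^8 × 622^2 ≡ 731 × 253 × 670 (mod 1091).
Accumulate the product:
731 × 253 = 184943 ≡ 564
564 × 670 = 377880 ≡ 394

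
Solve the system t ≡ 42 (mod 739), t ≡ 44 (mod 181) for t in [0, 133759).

739⁻¹ mod 181: 739×169 ≡ 1 (mod 181), so 739⁻¹ ≡ 169.
t = 42 + 739×((44 − 42)×169 mod 181) = 42 + 739×157 = 116065.

116065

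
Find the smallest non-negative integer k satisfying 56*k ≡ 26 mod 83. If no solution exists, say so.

39

gcd(56, 83) = 1, so a unique solution mod 83 exists.
56⁻¹ ≡ 43 (mod 83).
k ≡ 43*26 ≡ 39 (mod 83).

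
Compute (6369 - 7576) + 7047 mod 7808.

5840

6369 - 7576 = -1207 ≡ 6601 (mod 7808)
6601 + 7047 = 13648 ≡ 5840 (mod 7808)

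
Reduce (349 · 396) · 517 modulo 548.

488

349 · 396 = 138204 ≡ 108 (mod 548)
108 · 517 = 55836 ≡ 488 (mod 548)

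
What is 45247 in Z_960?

127

45247 = 47·960 + 127, so 45247 ≡ 127 (mod 960).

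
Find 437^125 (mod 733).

Using repeated squaring:
125 in binary is 1111101, i.e. 125 = 64 + 32 + 16 + 8 + 4 + 1.
437^1 ≡ 437 (mod 733)
437^2 ≡ 437^2 = 190969 ≡ 389 (mod 733)
437^4 ≡ 389^2 = 151321 ≡ 323 (mod 733)
437^8 ≡ 323^2 = 104329 ≡ 243 (mod 733)
437^16 ≡ 243^2 = 59049 ≡ 409 (mod 733)
437^32 ≡ 409^2 = 167281 ≡ 157 (mod 733)
437^64 ≡ 157^2 = 24649 ≡ 460 (mod 733)
437^125 = 437^64 × 437^32 × 437^16 × 437^8 × 437^4 × 437^1 ≡ 460 × 157 × 409 × 243 × 323 × 437 (mod 733).
Accumulate the product:
460 × 157 = 72220 ≡ 386
386 × 409 = 157874 ≡ 279
279 × 243 = 67797 ≡ 361
361 × 323 = 116603 ≡ 56
56 × 437 = 24472 ≡ 283

283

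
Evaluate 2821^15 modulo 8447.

Using repeated squaring:
15 in binary is 1111, i.e. 15 = 8 + 4 + 2 + 1.
2821^1 ≡ 2821 (mod 8447)
2821^2 ≡ 2821^2 = 7958041 ≡ 967 (mod 8447)
2821^4 ≡ 967^2 = 935089 ≡ 5919 (mod 8447)
2821^8 ≡ 5919^2 = 35034561 ≡ 4852 (mod 8447)
2821^15 = 2821^8 * 2821^4 * 2821^2 * 2821^1 ≡ 4852 * 5919 * 967 * 2821 (mod 8447).
Accumulate the product:
4852 * 5919 = 28718988 ≡ 7635
7635 * 967 = 7383045 ≡ 367
367 * 2821 = 1035307 ≡ 4773

4773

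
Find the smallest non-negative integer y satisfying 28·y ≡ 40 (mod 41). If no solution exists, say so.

19

gcd(28, 41) = 1, so a unique solution mod 41 exists.
28⁻¹ ≡ 22 (mod 41).
y ≡ 22·40 ≡ 19 (mod 41).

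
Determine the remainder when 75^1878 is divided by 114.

1878 in binary is 11101010110, i.e. 1878 = 1024 + 512 + 256 + 64 + 16 + 4 + 2.
75^1 ≡ 75 (mod 114)
75^2 ≡ 75^2 = 5625 ≡ 39 (mod 114)
75^4 ≡ 39^2 = 1521 ≡ 39 (mod 114)
75^8 ≡ 39^2 = 1521 ≡ 39 (mod 114)
75^16 ≡ 39^2 = 1521 ≡ 39 (mod 114)
75^32 ≡ 39^2 = 1521 ≡ 39 (mod 114)
75^64 ≡ 39^2 = 1521 ≡ 39 (mod 114)
75^128 ≡ 39^2 = 1521 ≡ 39 (mod 114)
75^256 ≡ 39^2 = 1521 ≡ 39 (mod 114)
75^512 ≡ 39^2 = 1521 ≡ 39 (mod 114)
75^1024 ≡ 39^2 = 1521 ≡ 39 (mod 114)
75^1878 = 75^1024 · 75^512 · 75^256 · 75^64 · 75^16 · 75^4 · 75^2 ≡ 39 · 39 · 39 · 39 · 39 · 39 · 39 (mod 114).
Accumulate the product:
39 · 39 = 1521 ≡ 39
39 · 39 = 1521 ≡ 39
39 · 39 = 1521 ≡ 39
39 · 39 = 1521 ≡ 39
39 · 39 = 1521 ≡ 39
39 · 39 = 1521 ≡ 39

39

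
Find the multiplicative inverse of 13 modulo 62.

By the extended Euclidean algorithm:
62 = 4×13 + 10
13 = 1×10 + 3
10 = 3×3 + 1
3 = 3×1 + 0
gcd(13, 62) = 1, so the inverse exists.
Back-substitute for 1:
1 = 1×10 − 3×3
  = −3×13 + 4×10
  = 4×62 − 19×13
So 13⁻¹ ≡ −19 ≡ 43 (mod 62).

43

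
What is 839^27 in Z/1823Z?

1756

839^1 ≡ 839 (mod 1823)
839^2 ≡ 839^2 = 703921 ≡ 243 (mod 1823)
839^4 ≡ 243^2 = 59049 ≡ 713 (mod 1823)
839^8 ≡ 713^2 = 508369 ≡ 1575 (mod 1823)
839^16 ≡ 1575^2 = 2480625 ≡ 1345 (mod 1823)
839^27 = 839^16 × 839^8 × 839^2 × 839^1 ≡ 1345 × 1575 × 243 × 839 (mod 1823).
Accumulate the product:
1345 × 1575 = 2118375 ≡ 49
49 × 243 = 11907 ≡ 969
969 × 839 = 812991 ≡ 1756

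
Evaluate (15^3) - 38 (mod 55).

37

(15)^3 ≡ 20 (mod 55)
20 - 38 = -18 ≡ 37 (mod 55)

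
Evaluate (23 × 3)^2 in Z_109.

23 × 3 = 69
(69)^2 ≡ 74 (mod 109)

74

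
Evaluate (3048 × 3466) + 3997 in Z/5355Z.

3048 × 3466 = 10564368 ≡ 4308 (mod 5355)
4308 + 3997 = 8305 ≡ 2950 (mod 5355)

2950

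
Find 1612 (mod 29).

17

1612 = 55·29 + 17, so 1612 ≡ 17 (mod 29).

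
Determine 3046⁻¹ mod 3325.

By the extended Euclidean algorithm:
3325 = 1*3046 + 279
3046 = 10*279 + 256
279 = 1*256 + 23
256 = 11*23 + 3
23 = 7*3 + 2
3 = 1*2 + 1
2 = 2*1 + 0
gcd(3046, 3325) = 1, so the inverse exists.
Back-substitute for 1:
1 = 1*3 − 1*2
  = −1*23 + 8*3
  = 8*256 − 89*23
  = −89*279 + 97*256
  = 97*3046 − 1059*279
  = −1059*3325 + 1156*3046
So 3046⁻¹ ≡ 1156 (mod 3325).

1156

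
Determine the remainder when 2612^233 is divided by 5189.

By square-and-multiply:
2612^1 ≡ 2612 (mod 5189)
2612^2 ≡ 2612^2 = 6822544 ≡ 4198 (mod 5189)
2612^4 ≡ 4198^2 = 17623204 ≡ 1360 (mod 5189)
2612^8 ≡ 1360^2 = 1849600 ≡ 2316 (mod 5189)
2612^16 ≡ 2316^2 = 5363856 ≡ 3619 (mod 5189)
2612^32 ≡ 3619^2 = 13097161 ≡ 125 (mod 5189)
2612^64 ≡ 125^2 = 15625 ≡ 58 (mod 5189)
2612^128 ≡ 58^2 = 3364 (mod 5189)
2612^233 = 2612^128 * 2612^64 * 2612^32 * 2612^8 * 2612^1 ≡ 3364 * 58 * 125 * 2316 * 2612 (mod 5189).
Accumulate the product:
3364 * 58 = 195112 ≡ 3119
3119 * 125 = 389875 ≡ 700
700 * 2316 = 1621200 ≡ 2232
2232 * 2612 = 5829984 ≡ 2737

2737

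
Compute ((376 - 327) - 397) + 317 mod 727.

696

376 - 327 = 49
49 - 397 = -348 ≡ 379 (mod 727)
379 + 317 = 696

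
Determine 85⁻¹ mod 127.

3

By the extended Euclidean algorithm:
127 = 1×85 + 42
85 = 2×42 + 1
42 = 42×1 + 0
gcd(85, 127) = 1, so the inverse exists.
Back-substitute for 1:
1 = 1×85 − 2×42
  = −2×127 + 3×85
So 85⁻¹ ≡ 3 (mod 127).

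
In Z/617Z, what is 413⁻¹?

124

Run the extended Euclidean algorithm:
617 = 1·413 + 204
413 = 2·204 + 5
204 = 40·5 + 4
5 = 1·4 + 1
4 = 4·1 + 0
gcd(413, 617) = 1, so the inverse exists.
Back-substitute for 1:
1 = 1·5 − 1·4
  = −1·204 + 41·5
  = 41·413 − 83·204
  = −83·617 + 124·413
So 413⁻¹ ≡ 124 (mod 617).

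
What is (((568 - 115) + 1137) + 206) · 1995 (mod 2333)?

568 - 115 = 453
453 + 1137 = 1590
1590 + 206 = 1796
1796 · 1995 = 3583020 ≡ 1865 (mod 2333)

1865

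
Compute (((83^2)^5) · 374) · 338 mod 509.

49

(83)^2 ≡ 272 (mod 509)
(272)^5 ≡ 54 (mod 509)
54 · 374 = 20196 ≡ 345 (mod 509)
345 · 338 = 116610 ≡ 49 (mod 509)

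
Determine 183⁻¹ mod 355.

97

355 = 1·183 + 172
183 = 1·172 + 11
172 = 15·11 + 7
11 = 1·7 + 4
7 = 1·4 + 3
4 = 1·3 + 1
3 = 3·1 + 0
gcd(183, 355) = 1, so the inverse exists.
Bézout: 1 = −50·355 + 97·183.
So 183⁻¹ ≡ 97 (mod 355).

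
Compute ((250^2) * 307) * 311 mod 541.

268

(250)^2 ≡ 285 (mod 541)
285 * 307 = 87495 ≡ 394 (mod 541)
394 * 311 = 122534 ≡ 268 (mod 541)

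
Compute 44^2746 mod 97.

44^1 ≡ 44 (mod 97)
44^2 ≡ 44^2 = 1936 ≡ 93 (mod 97)
44^4 ≡ 93^2 = 8649 ≡ 16 (mod 97)
44^8 ≡ 16^2 = 256 ≡ 62 (mod 97)
44^16 ≡ 62^2 = 3844 ≡ 61 (mod 97)
44^32 ≡ 61^2 = 3721 ≡ 35 (mod 97)
44^64 ≡ 35^2 = 1225 ≡ 61 (mod 97)
44^128 ≡ 61^2 = 3721 ≡ 35 (mod 97)
44^256 ≡ 35^2 = 1225 ≡ 61 (mod 97)
44^512 ≡ 61^2 = 3721 ≡ 35 (mod 97)
44^1024 ≡ 35^2 = 1225 ≡ 61 (mod 97)
44^2048 ≡ 61^2 = 3721 ≡ 35 (mod 97)
44^2746 = 44^2048 * 44^512 * 44^128 * 44^32 * 44^16 * 44^8 * 44^2 ≡ 35 * 35 * 35 * 35 * 61 * 62 * 93 (mod 97).
Accumulate the product:
35 * 35 = 1225 ≡ 61
61 * 35 = 2135 ≡ 1
1 * 35 = 35
35 * 61 = 2135 ≡ 1
1 * 62 = 62
62 * 93 = 5766 ≡ 43

43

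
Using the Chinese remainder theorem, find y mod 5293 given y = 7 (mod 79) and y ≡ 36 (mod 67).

639

79⁻¹ mod 67: 79*28 ≡ 1 (mod 67), so 79⁻¹ ≡ 28.
y = 7 + 79*((36 − 7)*28 mod 67) = 7 + 79*8 = 639.
Check: 639 mod 79 = 7, 639 mod 67 = 36. ✓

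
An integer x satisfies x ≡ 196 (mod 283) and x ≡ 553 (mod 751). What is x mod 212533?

170279

283⁻¹ mod 751: 283×69 ≡ 1 (mod 751), so 283⁻¹ ≡ 69.
x = 196 + 283×((553 − 196)×69 mod 751) = 196 + 283×601 = 170279.
Check: 170279 mod 283 = 196, 170279 mod 751 = 553. ✓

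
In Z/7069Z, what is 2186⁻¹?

249

Apply the Euclidean algorithm and back-substitute:
7069 = 3×2186 + 511
2186 = 4×511 + 142
511 = 3×142 + 85
142 = 1×85 + 57
85 = 1×57 + 28
57 = 2×28 + 1
28 = 28×1 + 0
gcd(2186, 7069) = 1, so the inverse exists.
Back-substitute for 1:
1 = 1×57 − 2×28
  = −2×85 + 3×57
  = 3×142 − 5×85
  = −5×511 + 18×142
  = 18×2186 − 77×511
  = −77×7069 + 249×2186
So 2186⁻¹ ≡ 249 (mod 7069).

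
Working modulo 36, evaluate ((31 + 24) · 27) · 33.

9

31 + 24 = 55 ≡ 19 (mod 36)
19 · 27 = 513 ≡ 9 (mod 36)
9 · 33 = 297 ≡ 9 (mod 36)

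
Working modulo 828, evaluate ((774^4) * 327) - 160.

(774)^4 ≡ 324 (mod 828)
324 * 327 = 105948 ≡ 792 (mod 828)
792 - 160 = 632

632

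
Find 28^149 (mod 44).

149 in binary is 10010101, i.e. 149 = 128 + 16 + 4 + 1.
28^1 ≡ 28 (mod 44)
28^2 ≡ 28^2 = 784 ≡ 36 (mod 44)
28^4 ≡ 36^2 = 1296 ≡ 20 (mod 44)
28^8 ≡ 20^2 = 400 ≡ 4 (mod 44)
28^16 ≡ 4^2 = 16 (mod 44)
28^32 ≡ 16^2 = 256 ≡ 36 (mod 44)
28^64 ≡ 36^2 = 1296 ≡ 20 (mod 44)
28^128 ≡ 20^2 = 400 ≡ 4 (mod 44)
28^149 = 28^128 · 28^16 · 28^4 · 28^1 ≡ 4 · 16 · 20 · 28 (mod 44).
Accumulate the product:
4 · 16 = 64 ≡ 20
20 · 20 = 400 ≡ 4
4 · 28 = 112 ≡ 24

24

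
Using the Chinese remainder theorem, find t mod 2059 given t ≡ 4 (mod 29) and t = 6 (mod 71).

29⁻¹ mod 71: 29·49 ≡ 1 (mod 71), so 29⁻¹ ≡ 49.
t = 4 + 29·((6 − 4)·49 mod 71) = 4 + 29·27 = 787.
Check: 787 mod 29 = 4, 787 mod 71 = 6. ✓

787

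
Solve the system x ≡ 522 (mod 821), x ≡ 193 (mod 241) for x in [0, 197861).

153228

821⁻¹ mod 241: 821*91 ≡ 1 (mod 241), so 821⁻¹ ≡ 91.
x = 522 + 821*((193 − 522)*91 mod 241) = 522 + 821*186 = 153228.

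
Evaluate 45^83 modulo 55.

45

Compute successive squares:
83 in binary is 1010011, i.e. 83 = 64 + 16 + 2 + 1.
45^1 ≡ 45 (mod 55)
45^2 ≡ 45^2 = 2025 ≡ 45 (mod 55)
45^4 ≡ 45^2 = 2025 ≡ 45 (mod 55)
45^8 ≡ 45^2 = 2025 ≡ 45 (mod 55)
45^16 ≡ 45^2 = 2025 ≡ 45 (mod 55)
45^32 ≡ 45^2 = 2025 ≡ 45 (mod 55)
45^64 ≡ 45^2 = 2025 ≡ 45 (mod 55)
45^83 = 45^64 * 45^16 * 45^2 * 45^1 ≡ 45 * 45 * 45 * 45 (mod 55).
Accumulate the product:
45 * 45 = 2025 ≡ 45
45 * 45 = 2025 ≡ 45
45 * 45 = 2025 ≡ 45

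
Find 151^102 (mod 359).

64

Compute successive squares:
102 in binary is 1100110, i.e. 102 = 64 + 32 + 4 + 2.
151^1 ≡ 151 (mod 359)
151^2 ≡ 151^2 = 22801 ≡ 184 (mod 359)
151^4 ≡ 184^2 = 33856 ≡ 110 (mod 359)
151^8 ≡ 110^2 = 12100 ≡ 253 (mod 359)
151^16 ≡ 253^2 = 64009 ≡ 107 (mod 359)
151^32 ≡ 107^2 = 11449 ≡ 320 (mod 359)
151^64 ≡ 320^2 = 102400 ≡ 85 (mod 359)
151^102 = 151^64 · 151^32 · 151^4 · 151^2 ≡ 85 · 320 · 110 · 184 (mod 359).
Accumulate the product:
85 · 320 = 27200 ≡ 275
275 · 110 = 30250 ≡ 94
94 · 184 = 17296 ≡ 64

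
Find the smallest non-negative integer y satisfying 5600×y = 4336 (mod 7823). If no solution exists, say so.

2750

gcd(5600, 7823) = 1, so a unique solution mod 7823 exists.
5600⁻¹ ≡ 2393 (mod 7823).
y ≡ 2393×4336 ≡ 2750 (mod 7823).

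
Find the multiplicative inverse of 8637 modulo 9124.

2829

9124 = 1·8637 + 487
8637 = 17·487 + 358
487 = 1·358 + 129
358 = 2·129 + 100
129 = 1·100 + 29
100 = 3·29 + 13
29 = 2·13 + 3
13 = 4·3 + 1
3 = 3·1 + 0
gcd(8637, 9124) = 1, so the inverse exists.
Bézout: 1 = −2678·9124 + 2829·8637.
So 8637⁻¹ ≡ 2829 (mod 9124).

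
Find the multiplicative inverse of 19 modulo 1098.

289

1098 = 57×19 + 15
19 = 1×15 + 4
15 = 3×4 + 3
4 = 1×3 + 1
3 = 3×1 + 0
gcd(19, 1098) = 1, so the inverse exists.
Bézout: 1 = −5×1098 + 289×19.
So 19⁻¹ ≡ 289 (mod 1098).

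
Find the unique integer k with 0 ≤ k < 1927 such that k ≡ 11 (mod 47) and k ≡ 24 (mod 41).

47⁻¹ mod 41: 47×7 ≡ 1 (mod 41), so 47⁻¹ ≡ 7.
k = 11 + 47×((24 − 11)×7 mod 41) = 11 + 47×9 = 434.
Check: 434 mod 47 = 11, 434 mod 41 = 24. ✓

434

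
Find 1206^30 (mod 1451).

Compute successive squares:
30 in binary is 11110, i.e. 30 = 16 + 8 + 4 + 2.
1206^1 ≡ 1206 (mod 1451)
1206^2 ≡ 1206^2 = 1454436 ≡ 534 (mod 1451)
1206^4 ≡ 534^2 = 285156 ≡ 760 (mod 1451)
1206^8 ≡ 760^2 = 577600 ≡ 102 (mod 1451)
1206^16 ≡ 102^2 = 10404 ≡ 247 (mod 1451)
1206^30 = 1206^16 × 1206^8 × 1206^4 × 1206^2 ≡ 247 × 102 × 760 × 534 (mod 1451).
Accumulate the product:
247 × 102 = 25194 ≡ 527
527 × 760 = 400520 ≡ 44
44 × 534 = 23496 ≡ 280

280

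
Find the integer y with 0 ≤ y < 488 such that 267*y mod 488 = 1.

488 = 1×267 + 221
267 = 1×221 + 46
221 = 4×46 + 37
46 = 1×37 + 9
37 = 4×9 + 1
9 = 9×1 + 0
gcd(267, 488) = 1, so the inverse exists.
Back-substitute for 1:
1 = 1×37 − 4×9
  = −4×46 + 5×37
  = 5×221 − 24×46
  = −24×267 + 29×221
  = 29×488 − 53×267
So 267⁻¹ ≡ −53 ≡ 435 (mod 488).

435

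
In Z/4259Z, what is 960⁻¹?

803

Apply the Euclidean algorithm and back-substitute:
4259 = 4×960 + 419
960 = 2×419 + 122
419 = 3×122 + 53
122 = 2×53 + 16
53 = 3×16 + 5
16 = 3×5 + 1
5 = 5×1 + 0
gcd(960, 4259) = 1, so the inverse exists.
Bézout: 1 = −181×4259 + 803×960.
So 960⁻¹ ≡ 803 (mod 4259).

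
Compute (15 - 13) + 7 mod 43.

9

15 - 13 = 2
2 + 7 = 9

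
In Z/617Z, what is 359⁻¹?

617 = 1·359 + 258
359 = 1·258 + 101
258 = 2·101 + 56
101 = 1·56 + 45
56 = 1·45 + 11
45 = 4·11 + 1
11 = 11·1 + 0
gcd(359, 617) = 1, so the inverse exists.
Bézout: 1 = −32·617 + 55·359.
So 359⁻¹ ≡ 55 (mod 617).

55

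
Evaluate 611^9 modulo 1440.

611

9 in binary is 1001, i.e. 9 = 8 + 1.
611^1 ≡ 611 (mod 1440)
611^2 ≡ 611^2 = 373321 ≡ 361 (mod 1440)
611^4 ≡ 361^2 = 130321 ≡ 721 (mod 1440)
611^8 ≡ 721^2 = 519841 ≡ 1 (mod 1440)
611^9 = 611^8 × 611^1 ≡ 1 × 611 (mod 1440).
1 × 611 = 611 ≡ 611 (mod 1440).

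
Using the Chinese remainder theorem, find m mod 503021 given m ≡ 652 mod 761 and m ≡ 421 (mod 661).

356039

761⁻¹ mod 661: 761*390 ≡ 1 (mod 661), so 761⁻¹ ≡ 390.
m = 652 + 761*((421 − 652)*390 mod 661) = 652 + 761*467 = 356039.
Check: 356039 mod 761 = 652, 356039 mod 661 = 421. ✓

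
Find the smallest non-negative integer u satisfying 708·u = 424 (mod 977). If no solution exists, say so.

gcd(708, 977) = 1, so a unique solution mod 977 exists.
708⁻¹ ≡ 523 (mod 977).
u ≡ 523·424 ≡ 950 (mod 977).

950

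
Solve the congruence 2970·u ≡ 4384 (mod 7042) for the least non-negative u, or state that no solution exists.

2759

gcd(2970, 7042) = 2, and 2 | 4384, so solutions exist.
Divide through by 2: 1485·u ≡ 2192 (mod 3521).
1485⁻¹ ≡ 2997 (mod 3521).
u ≡ 2997·2192 ≡ 2759 (mod 3521).
The smallest non-negative solution is u = 2759.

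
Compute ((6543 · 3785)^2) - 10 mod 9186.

3647

6543 · 3785 = 24765255 ≡ 8985 (mod 9186)
(8985)^2 ≡ 3657 (mod 9186)
3657 - 10 = 3647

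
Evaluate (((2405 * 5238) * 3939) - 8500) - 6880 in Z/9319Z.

2405 * 5238 = 12597390 ≡ 7421 (mod 9319)
7421 * 3939 = 29231319 ≡ 6935 (mod 9319)
6935 - 8500 = -1565 ≡ 7754 (mod 9319)
7754 - 6880 = 874

874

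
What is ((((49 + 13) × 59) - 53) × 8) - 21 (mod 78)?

37

49 + 13 = 62
62 × 59 = 3658 ≡ 70 (mod 78)
70 - 53 = 17
17 × 8 = 136 ≡ 58 (mod 78)
58 - 21 = 37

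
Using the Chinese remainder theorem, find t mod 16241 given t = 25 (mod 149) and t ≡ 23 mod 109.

149⁻¹ mod 109: 149×30 ≡ 1 (mod 109), so 149⁻¹ ≡ 30.
t = 25 + 149×((23 − 25)×30 mod 109) = 25 + 149×49 = 7326.

7326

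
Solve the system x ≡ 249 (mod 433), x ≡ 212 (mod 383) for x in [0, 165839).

129283

433⁻¹ mod 383: 433×23 ≡ 1 (mod 383), so 433⁻¹ ≡ 23.
x = 249 + 433×((212 − 249)×23 mod 383) = 249 + 433×298 = 129283.
Check: 129283 mod 433 = 249, 129283 mod 383 = 212. ✓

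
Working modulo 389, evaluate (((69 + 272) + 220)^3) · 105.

208

69 + 272 = 341
341 + 220 = 561 ≡ 172 (mod 389)
(172)^3 ≡ 328 (mod 389)
328 · 105 = 34440 ≡ 208 (mod 389)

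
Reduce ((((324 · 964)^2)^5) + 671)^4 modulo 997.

815

324 · 964 = 312336 ≡ 275 (mod 997)
(275)^2 ≡ 850 (mod 997)
(850)^5 ≡ 403 (mod 997)
403 + 671 = 1074 ≡ 77 (mod 997)
(77)^4 ≡ 815 (mod 997)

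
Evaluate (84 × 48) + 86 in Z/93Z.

84 × 48 = 4032 ≡ 33 (mod 93)
33 + 86 = 119 ≡ 26 (mod 93)

26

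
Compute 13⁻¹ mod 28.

28 = 2×13 + 2
13 = 6×2 + 1
2 = 2×1 + 0
gcd(13, 28) = 1, so the inverse exists.
Bézout: 1 = −6×28 + 13×13.
So 13⁻¹ ≡ 13 (mod 28).

13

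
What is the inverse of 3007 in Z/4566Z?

3661

4566 = 1*3007 + 1559
3007 = 1*1559 + 1448
1559 = 1*1448 + 111
1448 = 13*111 + 5
111 = 22*5 + 1
5 = 5*1 + 0
gcd(3007, 4566) = 1, so the inverse exists.
Back-substitute for 1:
1 = 1*111 − 22*5
  = −22*1448 + 287*111
  = 287*1559 − 309*1448
  = −309*3007 + 596*1559
  = 596*4566 − 905*3007
So 3007⁻¹ ≡ −905 ≡ 3661 (mod 4566).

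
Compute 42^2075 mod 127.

81

2075 in binary is 100000011011, i.e. 2075 = 2048 + 16 + 8 + 2 + 1.
42^1 ≡ 42 (mod 127)
42^2 ≡ 42^2 = 1764 ≡ 113 (mod 127)
42^4 ≡ 113^2 = 12769 ≡ 69 (mod 127)
42^8 ≡ 69^2 = 4761 ≡ 62 (mod 127)
42^16 ≡ 62^2 = 3844 ≡ 34 (mod 127)
42^32 ≡ 34^2 = 1156 ≡ 13 (mod 127)
42^64 ≡ 13^2 = 169 ≡ 42 (mod 127)
42^128 ≡ 42^2 = 1764 ≡ 113 (mod 127)
42^256 ≡ 113^2 = 12769 ≡ 69 (mod 127)
42^512 ≡ 69^2 = 4761 ≡ 62 (mod 127)
42^1024 ≡ 62^2 = 3844 ≡ 34 (mod 127)
42^2048 ≡ 34^2 = 1156 ≡ 13 (mod 127)
42^2075 = 42^2048 * 42^16 * 42^8 * 42^2 * 42^1 ≡ 13 * 34 * 62 * 113 * 42 (mod 127).
Accumulate the product:
13 * 34 = 442 ≡ 61
61 * 62 = 3782 ≡ 99
99 * 113 = 11187 ≡ 11
11 * 42 = 462 ≡ 81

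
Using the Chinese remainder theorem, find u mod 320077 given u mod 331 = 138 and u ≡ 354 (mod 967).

205358

331⁻¹ mod 967: 331*558 ≡ 1 (mod 967), so 331⁻¹ ≡ 558.
u = 138 + 331*((354 − 138)*558 mod 967) = 138 + 331*620 = 205358.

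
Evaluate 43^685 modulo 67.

45

685 in binary is 1010101101, i.e. 685 = 512 + 128 + 32 + 8 + 4 + 1.
43^1 ≡ 43 (mod 67)
43^2 ≡ 43^2 = 1849 ≡ 40 (mod 67)
43^4 ≡ 40^2 = 1600 ≡ 59 (mod 67)
43^8 ≡ 59^2 = 3481 ≡ 64 (mod 67)
43^16 ≡ 64^2 = 4096 ≡ 9 (mod 67)
43^32 ≡ 9^2 = 81 ≡ 14 (mod 67)
43^64 ≡ 14^2 = 196 ≡ 62 (mod 67)
43^128 ≡ 62^2 = 3844 ≡ 25 (mod 67)
43^256 ≡ 25^2 = 625 ≡ 22 (mod 67)
43^512 ≡ 22^2 = 484 ≡ 15 (mod 67)
43^685 = 43^512 · 43^128 · 43^32 · 43^8 · 43^4 · 43^1 ≡ 15 · 25 · 14 · 64 · 59 · 43 (mod 67).
Accumulate the product:
15 · 25 = 375 ≡ 40
40 · 14 = 560 ≡ 24
24 · 64 = 1536 ≡ 62
62 · 59 = 3658 ≡ 40
40 · 43 = 1720 ≡ 45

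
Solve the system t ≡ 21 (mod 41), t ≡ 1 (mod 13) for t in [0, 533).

144

41⁻¹ mod 13: 41·7 ≡ 1 (mod 13), so 41⁻¹ ≡ 7.
t = 21 + 41·((1 − 21)·7 mod 13) = 21 + 41·3 = 144.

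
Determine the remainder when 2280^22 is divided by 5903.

4623

Compute successive squares:
22 in binary is 10110, i.e. 22 = 16 + 4 + 2.
2280^1 ≡ 2280 (mod 5903)
2280^2 ≡ 2280^2 = 5198400 ≡ 3760 (mod 5903)
2280^4 ≡ 3760^2 = 14137600 ≡ 5818 (mod 5903)
2280^8 ≡ 5818^2 = 33849124 ≡ 1322 (mod 5903)
2280^16 ≡ 1322^2 = 1747684 ≡ 396 (mod 5903)
2280^22 = 2280^16 · 2280^4 · 2280^2 ≡ 396 · 5818 · 3760 (mod 5903).
Accumulate the product:
396 · 5818 = 2303928 ≡ 1758
1758 · 3760 = 6610080 ≡ 4623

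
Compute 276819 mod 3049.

2409

276819 = 90×3049 + 2409, so 276819 ≡ 2409 (mod 3049).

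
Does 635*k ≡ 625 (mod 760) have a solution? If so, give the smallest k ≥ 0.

147

gcd(635, 760) = 5, and 5 | 625, so solutions exist.
Divide through by 5: 127*k mod 152 = 125.
127⁻¹ ≡ 79 (mod 152).
k ≡ 79*125 ≡ 147 (mod 152).
The smallest non-negative solution is k = 147.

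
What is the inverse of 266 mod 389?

Run the extended Euclidean algorithm:
389 = 1×266 + 123
266 = 2×123 + 20
123 = 6×20 + 3
20 = 6×3 + 2
3 = 1×2 + 1
2 = 2×1 + 0
gcd(266, 389) = 1, so the inverse exists.
Back-substitute for 1:
1 = 1×3 − 1×2
  = −1×20 + 7×3
  = 7×123 − 43×20
  = −43×266 + 93×123
  = 93×389 − 136×266
So 266⁻¹ ≡ −136 ≡ 253 (mod 389).

253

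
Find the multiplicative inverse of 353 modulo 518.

518 = 1×353 + 165
353 = 2×165 + 23
165 = 7×23 + 4
23 = 5×4 + 3
4 = 1×3 + 1
3 = 3×1 + 0
gcd(353, 518) = 1, so the inverse exists.
Bézout: 1 = 92×518 − 135×353.
So 353⁻¹ ≡ −135 ≡ 383 (mod 518).

383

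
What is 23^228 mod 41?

By square-and-multiply:
23^1 ≡ 23 (mod 41)
23^2 ≡ 23^2 = 529 ≡ 37 (mod 41)
23^4 ≡ 37^2 = 1369 ≡ 16 (mod 41)
23^8 ≡ 16^2 = 256 ≡ 10 (mod 41)
23^16 ≡ 10^2 = 100 ≡ 18 (mod 41)
23^32 ≡ 18^2 = 324 ≡ 37 (mod 41)
23^64 ≡ 37^2 = 1369 ≡ 16 (mod 41)
23^128 ≡ 16^2 = 256 ≡ 10 (mod 41)
23^228 = 23^128 * 23^64 * 23^32 * 23^4 ≡ 10 * 16 * 37 * 16 (mod 41).
Accumulate the product:
10 * 16 = 160 ≡ 37
37 * 37 = 1369 ≡ 16
16 * 16 = 256 ≡ 10

10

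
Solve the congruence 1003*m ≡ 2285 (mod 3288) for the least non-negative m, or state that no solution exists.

3287

gcd(1003, 3288) = 1, so a unique solution mod 3288 exists.
1003⁻¹ ≡ 931 (mod 3288).
m ≡ 931*2285 ≡ 3287 (mod 3288).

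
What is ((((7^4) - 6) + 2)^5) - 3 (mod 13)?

(7)^4 ≡ 9 (mod 13)
9 - 6 = 3
3 + 2 = 5
(5)^5 ≡ 5 (mod 13)
5 - 3 = 2

2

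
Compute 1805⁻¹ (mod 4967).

4967 = 2·1805 + 1357
1805 = 1·1357 + 448
1357 = 3·448 + 13
448 = 34·13 + 6
13 = 2·6 + 1
6 = 6·1 + 0
gcd(1805, 4967) = 1, so the inverse exists.
Back-substitute for 1:
1 = 1·13 − 2·6
  = −2·448 + 69·13
  = 69·1357 − 209·448
  = −209·1805 + 278·1357
  = 278·4967 − 765·1805
So 1805⁻¹ ≡ −765 ≡ 4202 (mod 4967).

4202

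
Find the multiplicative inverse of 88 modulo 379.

56

Run the extended Euclidean algorithm:
379 = 4·88 + 27
88 = 3·27 + 7
27 = 3·7 + 6
7 = 1·6 + 1
6 = 6·1 + 0
gcd(88, 379) = 1, so the inverse exists.
Bézout: 1 = −13·379 + 56·88.
So 88⁻¹ ≡ 56 (mod 379).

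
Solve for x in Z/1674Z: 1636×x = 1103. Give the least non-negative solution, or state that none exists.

no solution

gcd(1636, 1674) = 2, and 2 does not divide 1103.
So the congruence has no solution.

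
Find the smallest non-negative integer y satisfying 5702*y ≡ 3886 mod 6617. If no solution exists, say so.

gcd(5702, 6617) = 1, so a unique solution mod 6617 exists.
5702⁻¹ ≡ 6024 (mod 6617).
y ≡ 6024*3886 ≡ 4935 (mod 6617).

4935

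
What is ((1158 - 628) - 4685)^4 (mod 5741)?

1842

1158 - 628 = 530
530 - 4685 = -4155 ≡ 1586 (mod 5741)
(1586)^4 ≡ 1842 (mod 5741)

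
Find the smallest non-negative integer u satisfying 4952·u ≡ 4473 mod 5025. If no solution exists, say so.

gcd(4952, 5025) = 1, so a unique solution mod 5025 exists.
4952⁻¹ ≡ 413 (mod 5025).
u ≡ 413·4473 ≡ 3174 (mod 5025).

3174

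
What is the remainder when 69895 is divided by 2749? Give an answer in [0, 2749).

1170

69895 = 25×2749 + 1170, so 69895 ≡ 1170 (mod 2749).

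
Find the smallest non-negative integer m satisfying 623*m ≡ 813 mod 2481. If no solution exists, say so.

2100

gcd(623, 2481) = 1, so a unique solution mod 2481 exists.
623⁻¹ ≡ 677 (mod 2481).
m ≡ 677*813 ≡ 2100 (mod 2481).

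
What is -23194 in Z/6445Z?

2586

-23194 = -4×6445 + 2586, so -23194 ≡ 2586 (mod 6445).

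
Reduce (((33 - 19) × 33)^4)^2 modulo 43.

33 - 19 = 14
14 × 33 = 462 ≡ 32 (mod 43)
(32)^4 ≡ 21 (mod 43)
(21)^2 ≡ 11 (mod 43)

11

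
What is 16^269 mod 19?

6

By square-and-multiply:
269 in binary is 100001101, i.e. 269 = 256 + 8 + 4 + 1.
16^1 ≡ 16 (mod 19)
16^2 ≡ 16^2 = 256 ≡ 9 (mod 19)
16^4 ≡ 9^2 = 81 ≡ 5 (mod 19)
16^8 ≡ 5^2 = 25 ≡ 6 (mod 19)
16^16 ≡ 6^2 = 36 ≡ 17 (mod 19)
16^32 ≡ 17^2 = 289 ≡ 4 (mod 19)
16^64 ≡ 4^2 = 16 (mod 19)
16^128 ≡ 16^2 = 256 ≡ 9 (mod 19)
16^256 ≡ 9^2 = 81 ≡ 5 (mod 19)
16^269 = 16^256 * 16^8 * 16^4 * 16^1 ≡ 5 * 6 * 5 * 16 (mod 19).
Accumulate the product:
5 * 6 = 30 ≡ 11
11 * 5 = 55 ≡ 17
17 * 16 = 272 ≡ 6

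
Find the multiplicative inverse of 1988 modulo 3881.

2778

By the extended Euclidean algorithm:
3881 = 1·1988 + 1893
1988 = 1·1893 + 95
1893 = 19·95 + 88
95 = 1·88 + 7
88 = 12·7 + 4
7 = 1·4 + 3
4 = 1·3 + 1
3 = 3·1 + 0
gcd(1988, 3881) = 1, so the inverse exists.
Bézout: 1 = 565·3881 − 1103·1988.
So 1988⁻¹ ≡ −1103 ≡ 2778 (mod 3881).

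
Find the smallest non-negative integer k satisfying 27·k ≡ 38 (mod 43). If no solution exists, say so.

3

gcd(27, 43) = 1, so a unique solution mod 43 exists.
27⁻¹ ≡ 8 (mod 43).
k ≡ 8·38 ≡ 3 (mod 43).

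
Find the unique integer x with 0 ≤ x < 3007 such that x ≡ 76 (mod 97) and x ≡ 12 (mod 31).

1531

97⁻¹ mod 31: 97*8 ≡ 1 (mod 31), so 97⁻¹ ≡ 8.
x = 76 + 97*((12 − 76)*8 mod 31) = 76 + 97*15 = 1531.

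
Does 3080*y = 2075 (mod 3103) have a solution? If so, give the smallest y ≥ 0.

1124

gcd(3080, 3103) = 1, so a unique solution mod 3103 exists.
3080⁻¹ ≡ 1484 (mod 3103).
y ≡ 1484*2075 ≡ 1124 (mod 3103).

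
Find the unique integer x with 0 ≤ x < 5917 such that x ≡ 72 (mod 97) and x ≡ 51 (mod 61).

3467

97⁻¹ mod 61: 97·39 ≡ 1 (mod 61), so 97⁻¹ ≡ 39.
x = 72 + 97·((51 − 72)·39 mod 61) = 72 + 97·35 = 3467.
Check: 3467 mod 97 = 72, 3467 mod 61 = 51. ✓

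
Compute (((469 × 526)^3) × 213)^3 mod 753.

469 × 526 = 246694 ≡ 463 (mod 753)
(463)^3 ≡ 670 (mod 753)
670 × 213 = 142710 ≡ 393 (mod 753)
(393)^3 ≡ 633 (mod 753)

633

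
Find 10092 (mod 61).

10092 = 165×61 + 27, so 10092 ≡ 27 (mod 61).

27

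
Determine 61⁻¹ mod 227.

Apply the Euclidean algorithm and back-substitute:
227 = 3*61 + 44
61 = 1*44 + 17
44 = 2*17 + 10
17 = 1*10 + 7
10 = 1*7 + 3
7 = 2*3 + 1
3 = 3*1 + 0
gcd(61, 227) = 1, so the inverse exists.
Bézout: 1 = −18*227 + 67*61.
So 61⁻¹ ≡ 67 (mod 227).

67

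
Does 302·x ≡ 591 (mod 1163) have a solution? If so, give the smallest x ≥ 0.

1138

gcd(302, 1163) = 1, so a unique solution mod 1163 exists.
302⁻¹ ≡ 181 (mod 1163).
x ≡ 181·591 ≡ 1138 (mod 1163).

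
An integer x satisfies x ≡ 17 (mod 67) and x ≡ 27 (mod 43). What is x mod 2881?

67⁻¹ mod 43: 67·9 ≡ 1 (mod 43), so 67⁻¹ ≡ 9.
x = 17 + 67·((27 − 17)·9 mod 43) = 17 + 67·4 = 285.
Check: 285 mod 67 = 17, 285 mod 43 = 27. ✓

285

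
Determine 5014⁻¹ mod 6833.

1018

Run the extended Euclidean algorithm:
6833 = 1*5014 + 1819
5014 = 2*1819 + 1376
1819 = 1*1376 + 443
1376 = 3*443 + 47
443 = 9*47 + 20
47 = 2*20 + 7
20 = 2*7 + 6
7 = 1*6 + 1
6 = 6*1 + 0
gcd(5014, 6833) = 1, so the inverse exists.
Bézout: 1 = −747*6833 + 1018*5014.
So 5014⁻¹ ≡ 1018 (mod 6833).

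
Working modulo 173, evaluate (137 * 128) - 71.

137 * 128 = 17536 ≡ 63 (mod 173)
63 - 71 = -8 ≡ 165 (mod 173)

165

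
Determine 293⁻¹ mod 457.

248

Apply the Euclidean algorithm and back-substitute:
457 = 1*293 + 164
293 = 1*164 + 129
164 = 1*129 + 35
129 = 3*35 + 24
35 = 1*24 + 11
24 = 2*11 + 2
11 = 5*2 + 1
2 = 2*1 + 0
gcd(293, 457) = 1, so the inverse exists.
Bézout: 1 = 134*457 − 209*293.
So 293⁻¹ ≡ −209 ≡ 248 (mod 457).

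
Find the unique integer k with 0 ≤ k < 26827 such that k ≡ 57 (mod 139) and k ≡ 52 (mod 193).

9509

139⁻¹ mod 193: 139*25 ≡ 1 (mod 193), so 139⁻¹ ≡ 25.
k = 57 + 139*((52 − 57)*25 mod 193) = 57 + 139*68 = 9509.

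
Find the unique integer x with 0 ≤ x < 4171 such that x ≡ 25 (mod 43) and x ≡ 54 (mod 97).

1315

43⁻¹ mod 97: 43·88 ≡ 1 (mod 97), so 43⁻¹ ≡ 88.
x = 25 + 43·((54 − 25)·88 mod 97) = 25 + 43·30 = 1315.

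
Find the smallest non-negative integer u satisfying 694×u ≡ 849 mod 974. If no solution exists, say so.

gcd(694, 974) = 2, and 2 does not divide 849.
So the congruence has no solution.

no solution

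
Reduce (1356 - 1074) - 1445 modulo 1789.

1356 - 1074 = 282
282 - 1445 = -1163 ≡ 626 (mod 1789)

626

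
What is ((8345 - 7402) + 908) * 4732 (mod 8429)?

8345 - 7402 = 943
943 + 908 = 1851
1851 * 4732 = 8758932 ≡ 1201 (mod 8429)

1201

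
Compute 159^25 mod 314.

By square-and-multiply:
25 in binary is 11001, i.e. 25 = 16 + 8 + 1.
159^1 ≡ 159 (mod 314)
159^2 ≡ 159^2 = 25281 ≡ 161 (mod 314)
159^4 ≡ 161^2 = 25921 ≡ 173 (mod 314)
159^8 ≡ 173^2 = 29929 ≡ 99 (mod 314)
159^16 ≡ 99^2 = 9801 ≡ 67 (mod 314)
159^25 = 159^16 · 159^8 · 159^1 ≡ 67 · 99 · 159 (mod 314).
Accumulate the product:
67 · 99 = 6633 ≡ 39
39 · 159 = 6201 ≡ 235

235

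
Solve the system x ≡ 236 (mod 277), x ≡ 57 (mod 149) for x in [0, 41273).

12424

277⁻¹ mod 149: 277×78 ≡ 1 (mod 149), so 277⁻¹ ≡ 78.
x = 236 + 277×((57 − 236)×78 mod 149) = 236 + 277×44 = 12424.
Check: 12424 mod 277 = 236, 12424 mod 149 = 57. ✓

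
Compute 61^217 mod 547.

251

Using repeated squaring:
217 in binary is 11011001, i.e. 217 = 128 + 64 + 16 + 8 + 1.
61^1 ≡ 61 (mod 547)
61^2 ≡ 61^2 = 3721 ≡ 439 (mod 547)
61^4 ≡ 439^2 = 192721 ≡ 177 (mod 547)
61^8 ≡ 177^2 = 31329 ≡ 150 (mod 547)
61^16 ≡ 150^2 = 22500 ≡ 73 (mod 547)
61^32 ≡ 73^2 = 5329 ≡ 406 (mod 547)
61^64 ≡ 406^2 = 164836 ≡ 189 (mod 547)
61^128 ≡ 189^2 = 35721 ≡ 166 (mod 547)
61^217 = 61^128 × 61^64 × 61^16 × 61^8 × 61^1 ≡ 166 × 189 × 73 × 150 × 61 (mod 547).
Accumulate the product:
166 × 189 = 31374 ≡ 195
195 × 73 = 14235 ≡ 13
13 × 150 = 1950 ≡ 309
309 × 61 = 18849 ≡ 251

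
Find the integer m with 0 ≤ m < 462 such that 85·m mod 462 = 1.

Run the extended Euclidean algorithm:
462 = 5*85 + 37
85 = 2*37 + 11
37 = 3*11 + 4
11 = 2*4 + 3
4 = 1*3 + 1
3 = 3*1 + 0
gcd(85, 462) = 1, so the inverse exists.
Bézout: 1 = 23*462 − 125*85.
So 85⁻¹ ≡ −125 ≡ 337 (mod 462).

337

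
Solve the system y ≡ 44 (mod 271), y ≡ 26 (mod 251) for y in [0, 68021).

271⁻¹ mod 251: 271·113 ≡ 1 (mod 251), so 271⁻¹ ≡ 113.
y = 44 + 271·((26 − 44)·113 mod 251) = 44 + 271·225 = 61019.
Check: 61019 mod 271 = 44, 61019 mod 251 = 26. ✓

61019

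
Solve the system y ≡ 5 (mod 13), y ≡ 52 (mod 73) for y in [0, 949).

13⁻¹ mod 73: 13·45 ≡ 1 (mod 73), so 13⁻¹ ≡ 45.
y = 5 + 13·((52 − 5)·45 mod 73) = 5 + 13·71 = 928.

928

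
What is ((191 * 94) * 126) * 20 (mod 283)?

191 * 94 = 17954 ≡ 125 (mod 283)
125 * 126 = 15750 ≡ 185 (mod 283)
185 * 20 = 3700 ≡ 21 (mod 283)

21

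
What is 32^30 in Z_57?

7

Using repeated squaring:
30 in binary is 11110, i.e. 30 = 16 + 8 + 4 + 2.
32^1 ≡ 32 (mod 57)
32^2 ≡ 32^2 = 1024 ≡ 55 (mod 57)
32^4 ≡ 55^2 = 3025 ≡ 4 (mod 57)
32^8 ≡ 4^2 = 16 (mod 57)
32^16 ≡ 16^2 = 256 ≡ 28 (mod 57)
32^30 = 32^16 * 32^8 * 32^4 * 32^2 ≡ 28 * 16 * 4 * 55 (mod 57).
Accumulate the product:
28 * 16 = 448 ≡ 49
49 * 4 = 196 ≡ 25
25 * 55 = 1375 ≡ 7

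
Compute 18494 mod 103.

18494 = 179*103 + 57, so 18494 ≡ 57 (mod 103).

57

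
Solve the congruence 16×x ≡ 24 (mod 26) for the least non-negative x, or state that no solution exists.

8

gcd(16, 26) = 2, and 2 | 24, so solutions exist.
Divide through by 2: 8×x ≡ 12 mod 13.
8⁻¹ ≡ 5 (mod 13).
x ≡ 5×12 ≡ 8 (mod 13).
The smallest non-negative solution is x = 8.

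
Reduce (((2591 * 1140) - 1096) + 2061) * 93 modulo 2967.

1827

2591 * 1140 = 2953740 ≡ 1575 (mod 2967)
1575 - 1096 = 479
479 + 2061 = 2540
2540 * 93 = 236220 ≡ 1827 (mod 2967)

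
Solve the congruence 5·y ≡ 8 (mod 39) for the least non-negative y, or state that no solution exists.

gcd(5, 39) = 1, so a unique solution mod 39 exists.
5⁻¹ ≡ 8 (mod 39).
y ≡ 8·8 ≡ 25 (mod 39).

25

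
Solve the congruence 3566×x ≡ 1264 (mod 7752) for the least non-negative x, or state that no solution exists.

gcd(3566, 7752) = 2, and 2 | 1264, so solutions exist.
Divide through by 2: 1783×x ≡ 632 mod 3876.
1783⁻¹ ≡ 1963 (mod 3876).
x ≡ 1963×632 ≡ 296 (mod 3876).
The smallest non-negative solution is x = 296.

296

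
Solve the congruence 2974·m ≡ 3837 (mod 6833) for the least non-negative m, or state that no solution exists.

941

gcd(2974, 6833) = 1, so a unique solution mod 6833 exists.
2974⁻¹ ≡ 6169 (mod 6833).
m ≡ 6169·3837 ≡ 941 (mod 6833).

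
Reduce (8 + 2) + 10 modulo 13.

7

8 + 2 = 10
10 + 10 = 20 ≡ 7 (mod 13)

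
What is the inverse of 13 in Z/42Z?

42 = 3*13 + 3
13 = 4*3 + 1
3 = 3*1 + 0
gcd(13, 42) = 1, so the inverse exists.
Bézout: 1 = −4*42 + 13*13.
So 13⁻¹ ≡ 13 (mod 42).

13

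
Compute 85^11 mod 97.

79

11 in binary is 1011, i.e. 11 = 8 + 2 + 1.
85^1 ≡ 85 (mod 97)
85^2 ≡ 85^2 = 7225 ≡ 47 (mod 97)
85^4 ≡ 47^2 = 2209 ≡ 75 (mod 97)
85^8 ≡ 75^2 = 5625 ≡ 96 (mod 97)
85^11 = 85^8 * 85^2 * 85^1 ≡ 96 * 47 * 85 (mod 97).
Accumulate the product:
96 * 47 = 4512 ≡ 50
50 * 85 = 4250 ≡ 79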